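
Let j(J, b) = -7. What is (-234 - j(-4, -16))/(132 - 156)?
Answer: 227/24 ≈ 9.4583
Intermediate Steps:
(-234 - j(-4, -16))/(132 - 156) = (-234 - 1*(-7))/(132 - 156) = (-234 + 7)/(-24) = -1/24*(-227) = 227/24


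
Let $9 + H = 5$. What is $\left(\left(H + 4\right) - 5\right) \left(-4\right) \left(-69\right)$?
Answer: $-1380$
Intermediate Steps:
$H = -4$ ($H = -9 + 5 = -4$)
$\left(\left(H + 4\right) - 5\right) \left(-4\right) \left(-69\right) = \left(\left(-4 + 4\right) - 5\right) \left(-4\right) \left(-69\right) = \left(0 - 5\right) \left(-4\right) \left(-69\right) = \left(-5\right) \left(-4\right) \left(-69\right) = 20 \left(-69\right) = -1380$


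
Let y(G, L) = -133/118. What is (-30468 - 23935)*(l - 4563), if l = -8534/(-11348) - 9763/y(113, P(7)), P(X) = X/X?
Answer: -168310749097343/754642 ≈ -2.2303e+8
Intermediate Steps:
P(X) = 1
y(G, L) = -133/118 (y(G, L) = -133*1/118 = -133/118)
l = 6537208427/754642 (l = -8534/(-11348) - 9763/(-133/118) = -8534*(-1/11348) - 9763*(-118/133) = 4267/5674 + 1152034/133 = 6537208427/754642 ≈ 8662.7)
(-30468 - 23935)*(l - 4563) = (-30468 - 23935)*(6537208427/754642 - 4563) = -54403*3093776981/754642 = -168310749097343/754642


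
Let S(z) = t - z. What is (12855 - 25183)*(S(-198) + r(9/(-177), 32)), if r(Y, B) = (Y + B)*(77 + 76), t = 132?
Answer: -3795483000/59 ≈ -6.4330e+7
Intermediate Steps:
r(Y, B) = 153*B + 153*Y (r(Y, B) = (B + Y)*153 = 153*B + 153*Y)
S(z) = 132 - z
(12855 - 25183)*(S(-198) + r(9/(-177), 32)) = (12855 - 25183)*((132 - 1*(-198)) + (153*32 + 153*(9/(-177)))) = -12328*((132 + 198) + (4896 + 153*(9*(-1/177)))) = -12328*(330 + (4896 + 153*(-3/59))) = -12328*(330 + (4896 - 459/59)) = -12328*(330 + 288405/59) = -12328*307875/59 = -3795483000/59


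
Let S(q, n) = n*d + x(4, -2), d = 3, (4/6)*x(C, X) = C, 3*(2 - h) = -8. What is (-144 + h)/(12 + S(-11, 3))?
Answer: -418/81 ≈ -5.1605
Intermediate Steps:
h = 14/3 (h = 2 - ⅓*(-8) = 2 + 8/3 = 14/3 ≈ 4.6667)
x(C, X) = 3*C/2
S(q, n) = 6 + 3*n (S(q, n) = n*3 + (3/2)*4 = 3*n + 6 = 6 + 3*n)
(-144 + h)/(12 + S(-11, 3)) = (-144 + 14/3)/(12 + (6 + 3*3)) = -418/(3*(12 + (6 + 9))) = -418/(3*(12 + 15)) = -418/3/27 = -418/3*1/27 = -418/81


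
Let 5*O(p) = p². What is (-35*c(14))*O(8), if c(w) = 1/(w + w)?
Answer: -16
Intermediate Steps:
O(p) = p²/5
c(w) = 1/(2*w)
(-35*c(14))*O(8) = (-35/(2*14))*((⅕)*8²) = (-35/(2*14))*((⅕)*64) = -35*1/28*(64/5) = -5/4*64/5 = -16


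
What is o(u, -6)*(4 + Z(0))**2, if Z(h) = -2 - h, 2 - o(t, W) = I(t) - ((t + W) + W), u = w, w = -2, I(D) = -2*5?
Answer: -8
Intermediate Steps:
I(D) = -10
u = -2
o(t, W) = 12 + t + 2*W (o(t, W) = 2 - (-10 - ((t + W) + W)) = 2 - (-10 - ((W + t) + W)) = 2 - (-10 - (t + 2*W)) = 2 - (-10 + (-t - 2*W)) = 2 - (-10 - t - 2*W) = 2 + (10 + t + 2*W) = 12 + t + 2*W)
o(u, -6)*(4 + Z(0))**2 = (12 - 2 + 2*(-6))*(4 + (-2 - 1*0))**2 = (12 - 2 - 12)*(4 + (-2 + 0))**2 = -2*(4 - 2)**2 = -2*2**2 = -2*4 = -8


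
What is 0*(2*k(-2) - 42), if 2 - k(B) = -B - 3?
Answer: 0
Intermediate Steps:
k(B) = 5 + B (k(B) = 2 - (-B - 3) = 2 - (-3 - B) = 2 + (3 + B) = 5 + B)
0*(2*k(-2) - 42) = 0*(2*(5 - 2) - 42) = 0*(2*3 - 42) = 0*(6 - 42) = 0*(-36) = 0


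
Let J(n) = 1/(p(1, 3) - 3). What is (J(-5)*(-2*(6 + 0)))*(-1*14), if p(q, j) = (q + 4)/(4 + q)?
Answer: -84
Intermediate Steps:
p(q, j) = 1 (p(q, j) = (4 + q)/(4 + q) = 1)
J(n) = -1/2 (J(n) = 1/(1 - 3) = 1/(-2) = -1/2)
(J(-5)*(-2*(6 + 0)))*(-1*14) = (-(-1)*(6 + 0))*(-1*14) = -(-1)*6*(-14) = -1/2*(-12)*(-14) = 6*(-14) = -84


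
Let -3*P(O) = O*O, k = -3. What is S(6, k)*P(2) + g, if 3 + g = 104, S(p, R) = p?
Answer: 93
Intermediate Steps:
P(O) = -O²/3 (P(O) = -O*O/3 = -O²/3)
g = 101 (g = -3 + 104 = 101)
S(6, k)*P(2) + g = 6*(-⅓*2²) + 101 = 6*(-⅓*4) + 101 = 6*(-4/3) + 101 = -8 + 101 = 93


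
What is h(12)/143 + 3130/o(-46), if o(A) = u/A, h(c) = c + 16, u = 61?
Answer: -20587432/8723 ≈ -2360.1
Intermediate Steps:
h(c) = 16 + c
o(A) = 61/A
h(12)/143 + 3130/o(-46) = (16 + 12)/143 + 3130/((61/(-46))) = 28*(1/143) + 3130/((61*(-1/46))) = 28/143 + 3130/(-61/46) = 28/143 + 3130*(-46/61) = 28/143 - 143980/61 = -20587432/8723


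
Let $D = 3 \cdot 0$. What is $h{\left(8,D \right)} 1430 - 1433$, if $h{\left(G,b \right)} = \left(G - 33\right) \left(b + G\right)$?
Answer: $-287433$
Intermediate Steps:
$D = 0$
$h{\left(G,b \right)} = \left(-33 + G\right) \left(G + b\right)$
$h{\left(8,D \right)} 1430 - 1433 = \left(8^{2} - 264 - 0 + 8 \cdot 0\right) 1430 - 1433 = \left(64 - 264 + 0 + 0\right) 1430 - 1433 = \left(-200\right) 1430 - 1433 = -286000 - 1433 = -287433$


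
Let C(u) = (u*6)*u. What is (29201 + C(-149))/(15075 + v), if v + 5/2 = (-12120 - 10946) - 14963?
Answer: -46402/6559 ≈ -7.0746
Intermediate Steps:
v = -76063/2 (v = -5/2 + ((-12120 - 10946) - 14963) = -5/2 + (-23066 - 14963) = -5/2 - 38029 = -76063/2 ≈ -38032.)
C(u) = 6*u² (C(u) = (6*u)*u = 6*u²)
(29201 + C(-149))/(15075 + v) = (29201 + 6*(-149)²)/(15075 - 76063/2) = (29201 + 6*22201)/(-45913/2) = (29201 + 133206)*(-2/45913) = 162407*(-2/45913) = -46402/6559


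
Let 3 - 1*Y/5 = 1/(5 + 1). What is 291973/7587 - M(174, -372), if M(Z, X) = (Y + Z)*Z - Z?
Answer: -246793856/7587 ≈ -32529.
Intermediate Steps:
Y = 85/6 (Y = 15 - 5/(5 + 1) = 15 - 5/6 = 15 - 5*⅙ = 15 - ⅚ = 85/6 ≈ 14.167)
M(Z, X) = -Z + Z*(85/6 + Z) (M(Z, X) = (85/6 + Z)*Z - Z = Z*(85/6 + Z) - Z = -Z + Z*(85/6 + Z))
291973/7587 - M(174, -372) = 291973/7587 - 174*(79 + 6*174)/6 = 291973*(1/7587) - 174*(79 + 1044)/6 = 291973/7587 - 174*1123/6 = 291973/7587 - 1*32567 = 291973/7587 - 32567 = -246793856/7587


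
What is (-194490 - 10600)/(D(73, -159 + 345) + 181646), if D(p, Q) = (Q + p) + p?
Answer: -102545/90989 ≈ -1.1270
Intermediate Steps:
D(p, Q) = Q + 2*p
(-194490 - 10600)/(D(73, -159 + 345) + 181646) = (-194490 - 10600)/(((-159 + 345) + 2*73) + 181646) = -205090/((186 + 146) + 181646) = -205090/(332 + 181646) = -205090/181978 = -205090*1/181978 = -102545/90989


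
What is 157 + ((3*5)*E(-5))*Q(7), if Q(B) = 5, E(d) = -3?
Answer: -68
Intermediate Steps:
157 + ((3*5)*E(-5))*Q(7) = 157 + ((3*5)*(-3))*5 = 157 + (15*(-3))*5 = 157 - 45*5 = 157 - 225 = -68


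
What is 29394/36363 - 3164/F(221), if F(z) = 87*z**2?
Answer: 106381042/131724177 ≈ 0.80760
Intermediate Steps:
29394/36363 - 3164/F(221) = 29394/36363 - 3164/(87*221**2) = 29394*(1/36363) - 3164/(87*48841) = 426/527 - 3164/4249167 = 106381042/131724177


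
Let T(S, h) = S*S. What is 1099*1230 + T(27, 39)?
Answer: 1352499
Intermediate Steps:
T(S, h) = S²
1099*1230 + T(27, 39) = 1099*1230 + 27² = 1351770 + 729 = 1352499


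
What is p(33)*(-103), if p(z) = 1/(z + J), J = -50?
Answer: 103/17 ≈ 6.0588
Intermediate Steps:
p(z) = 1/(-50 + z) (p(z) = 1/(z - 50) = 1/(-50 + z))
p(33)*(-103) = -103/(-50 + 33) = -103/(-17) = -1/17*(-103) = 103/17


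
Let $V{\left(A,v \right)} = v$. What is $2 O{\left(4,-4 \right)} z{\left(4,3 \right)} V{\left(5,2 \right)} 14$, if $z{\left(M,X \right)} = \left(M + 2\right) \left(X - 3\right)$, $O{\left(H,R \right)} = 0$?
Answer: $0$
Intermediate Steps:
$z{\left(M,X \right)} = \left(-3 + X\right) \left(2 + M\right)$ ($z{\left(M,X \right)} = \left(2 + M\right) \left(-3 + X\right) = \left(-3 + X\right) \left(2 + M\right)$)
$2 O{\left(4,-4 \right)} z{\left(4,3 \right)} V{\left(5,2 \right)} 14 = 2 \cdot 0 \left(-6 - 12 + 2 \cdot 3 + 4 \cdot 3\right) 2 \cdot 14 = 0 \left(-6 - 12 + 6 + 12\right) 2 \cdot 14 = 0 \cdot 0 \cdot 2 \cdot 14 = 0 \cdot 2 \cdot 14 = 0 \cdot 14 = 0$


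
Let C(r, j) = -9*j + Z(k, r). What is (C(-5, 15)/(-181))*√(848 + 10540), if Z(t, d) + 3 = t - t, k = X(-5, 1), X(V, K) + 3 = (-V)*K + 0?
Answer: 276*√2847/181 ≈ 81.363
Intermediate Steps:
X(V, K) = -3 - K*V (X(V, K) = -3 + ((-V)*K + 0) = -3 + (-K*V + 0) = -3 - K*V)
k = 2 (k = -3 - 1*1*(-5) = -3 + 5 = 2)
Z(t, d) = -3 (Z(t, d) = -3 + (t - t) = -3 + 0 = -3)
C(r, j) = -3 - 9*j (C(r, j) = -9*j - 3 = -3 - 9*j)
(C(-5, 15)/(-181))*√(848 + 10540) = ((-3 - 9*15)/(-181))*√(848 + 10540) = ((-3 - 135)*(-1/181))*√11388 = (-138*(-1/181))*(2*√2847) = 138*(2*√2847)/181 = 276*√2847/181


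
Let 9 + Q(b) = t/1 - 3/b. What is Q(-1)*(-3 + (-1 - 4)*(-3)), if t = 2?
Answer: -48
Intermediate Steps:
Q(b) = -7 - 3/b (Q(b) = -9 + (2/1 - 3/b) = -9 + (2*1 - 3/b) = -9 + (2 - 3/b) = -7 - 3/b)
Q(-1)*(-3 + (-1 - 4)*(-3)) = (-7 - 3/(-1))*(-3 + (-1 - 4)*(-3)) = (-7 - 3*(-1))*(-3 - 5*(-3)) = (-7 + 3)*(-3 + 15) = -4*12 = -48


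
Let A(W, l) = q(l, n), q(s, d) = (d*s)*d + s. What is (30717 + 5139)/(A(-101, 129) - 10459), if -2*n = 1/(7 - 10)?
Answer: -430272/123917 ≈ -3.4723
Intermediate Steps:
n = 1/6 (n = -1/(2*(7 - 10)) = -1/2/(-3) = -1/2*(-1/3) = 1/6 ≈ 0.16667)
q(s, d) = s + s*d**2 (q(s, d) = s*d**2 + s = s + s*d**2)
A(W, l) = 37*l/36 (A(W, l) = l*(1 + (1/6)**2) = l*(1 + 1/36) = l*(37/36) = 37*l/36)
(30717 + 5139)/(A(-101, 129) - 10459) = (30717 + 5139)/((37/36)*129 - 10459) = 35856/(1591/12 - 10459) = 35856/(-123917/12) = 35856*(-12/123917) = -430272/123917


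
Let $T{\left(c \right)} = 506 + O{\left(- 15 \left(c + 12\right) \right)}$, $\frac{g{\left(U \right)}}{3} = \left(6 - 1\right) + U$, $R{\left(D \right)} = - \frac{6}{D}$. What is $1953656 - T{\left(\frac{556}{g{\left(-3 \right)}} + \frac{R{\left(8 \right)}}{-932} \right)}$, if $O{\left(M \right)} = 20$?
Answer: $1953130$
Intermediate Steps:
$g{\left(U \right)} = 15 + 3 U$ ($g{\left(U \right)} = 3 \left(\left(6 - 1\right) + U\right) = 3 \left(5 + U\right) = 15 + 3 U$)
$T{\left(c \right)} = 526$ ($T{\left(c \right)} = 506 + 20 = 526$)
$1953656 - T{\left(\frac{556}{g{\left(-3 \right)}} + \frac{R{\left(8 \right)}}{-932} \right)} = 1953656 - 526 = 1953130$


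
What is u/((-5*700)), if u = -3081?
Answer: 3081/3500 ≈ 0.88029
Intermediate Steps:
u/((-5*700)) = -3081/((-5*700)) = -3081/(-3500) = -3081*(-1/3500) = 3081/3500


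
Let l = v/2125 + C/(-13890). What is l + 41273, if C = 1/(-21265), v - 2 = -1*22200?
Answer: 1035959227139203/25106522250 ≈ 41263.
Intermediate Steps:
v = -22198 (v = 2 - 1*22200 = 2 - 22200 = -22198)
C = -1/21265 ≈ -4.7026e-5
l = -262265685047/25106522250 (l = -22198/2125 - 1/21265/(-13890) = -22198*1/2125 - 1/21265*(-1/13890) = -22198/2125 + 1/295370850 = -262265685047/25106522250 ≈ -10.446)
l + 41273 = -262265685047/25106522250 + 41273 = 1035959227139203/25106522250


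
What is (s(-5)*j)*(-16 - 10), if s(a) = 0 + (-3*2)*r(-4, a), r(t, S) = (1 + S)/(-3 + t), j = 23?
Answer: 14352/7 ≈ 2050.3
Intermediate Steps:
r(t, S) = (1 + S)/(-3 + t)
s(a) = 6/7 + 6*a/7 (s(a) = 0 + (-3*2)*((1 + a)/(-3 - 4)) = 0 - 6*(1 + a)/(-7) = 0 - (-6)*(1 + a)/7 = 0 - 6*(-⅐ - a/7) = 0 + (6/7 + 6*a/7) = 6/7 + 6*a/7)
(s(-5)*j)*(-16 - 10) = ((6/7 + (6/7)*(-5))*23)*(-16 - 10) = ((6/7 - 30/7)*23)*(-26) = -24/7*23*(-26) = -552/7*(-26) = 14352/7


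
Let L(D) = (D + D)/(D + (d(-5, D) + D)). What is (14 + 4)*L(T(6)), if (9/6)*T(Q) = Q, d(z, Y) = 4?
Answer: 12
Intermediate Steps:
T(Q) = 2*Q/3
L(D) = 2*D/(4 + 2*D) (L(D) = (D + D)/(D + (4 + D)) = (2*D)/(4 + 2*D) = 2*D/(4 + 2*D))
(14 + 4)*L(T(6)) = (14 + 4)*(((⅔)*6)/(2 + (⅔)*6)) = 18*(4/(2 + 4)) = 18*(4/6) = 18*(4*(⅙)) = 18*(⅔) = 12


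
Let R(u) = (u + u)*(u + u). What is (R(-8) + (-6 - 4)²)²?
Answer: 126736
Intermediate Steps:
R(u) = 4*u² (R(u) = (2*u)*(2*u) = 4*u²)
(R(-8) + (-6 - 4)²)² = (4*(-8)² + (-6 - 4)²)² = (4*64 + (-10)²)² = (256 + 100)² = 356² = 126736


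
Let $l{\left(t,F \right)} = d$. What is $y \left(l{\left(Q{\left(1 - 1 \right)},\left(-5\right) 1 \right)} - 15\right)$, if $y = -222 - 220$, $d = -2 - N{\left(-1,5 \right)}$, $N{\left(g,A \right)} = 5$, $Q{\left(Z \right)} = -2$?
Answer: $9724$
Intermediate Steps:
$d = -7$ ($d = -2 - 5 = -7$)
$y = -442$ ($y = -222 - 220 = -442$)
$l{\left(t,F \right)} = -7$
$y \left(l{\left(Q{\left(1 - 1 \right)},\left(-5\right) 1 \right)} - 15\right) = - 442 \left(-7 - 15\right) = \left(-442\right) \left(-22\right) = 9724$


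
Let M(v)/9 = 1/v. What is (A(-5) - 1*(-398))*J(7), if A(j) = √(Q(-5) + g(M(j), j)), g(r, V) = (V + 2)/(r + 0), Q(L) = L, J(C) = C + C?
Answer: 5572 + 14*I*√30/3 ≈ 5572.0 + 25.56*I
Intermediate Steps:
J(C) = 2*C
M(v) = 9/v
g(r, V) = (2 + V)/r
A(j) = √(-5 + j*(2 + j)/9) (A(j) = √(-5 + (2 + j)/((9/j))) = √(-5 + (j/9)*(2 + j)) = √(-5 + j*(2 + j)/9))
(A(-5) - 1*(-398))*J(7) = (√(-45 - 5*(2 - 5))/3 - 1*(-398))*(2*7) = (√(-45 - 5*(-3))/3 + 398)*14 = (√(-45 + 15)/3 + 398)*14 = (√(-30)/3 + 398)*14 = ((I*√30)/3 + 398)*14 = (I*√30/3 + 398)*14 = (398 + I*√30/3)*14 = 5572 + 14*I*√30/3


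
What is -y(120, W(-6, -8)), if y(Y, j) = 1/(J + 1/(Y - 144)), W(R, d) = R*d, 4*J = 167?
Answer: -24/1001 ≈ -0.023976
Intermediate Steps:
J = 167/4 (J = (¼)*167 = 167/4 ≈ 41.750)
y(Y, j) = 1/(167/4 + 1/(-144 + Y)) (y(Y, j) = 1/(167/4 + 1/(Y - 144)) = 1/(167/4 + 1/(-144 + Y)))
-y(120, W(-6, -8)) = -4*(-144 + 120)/(-24044 + 167*120) = -4*(-24)/(-24044 + 20040) = -4*(-24)/(-4004) = -4*(-1)*(-24)/4004 = -1*24/1001 = -24/1001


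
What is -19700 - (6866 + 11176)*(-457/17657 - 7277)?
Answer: 2317876783832/17657 ≈ 1.3127e+8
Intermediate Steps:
-19700 - (6866 + 11176)*(-457/17657 - 7277) = -19700 - 18042*(-457*1/17657 - 7277) = -19700 - 18042*(-457/17657 - 7277) = -19700 - 18042*(-128490446)/17657 = -19700 - 1*(-2318224626732/17657) = -19700 + 2318224626732/17657 = 2317876783832/17657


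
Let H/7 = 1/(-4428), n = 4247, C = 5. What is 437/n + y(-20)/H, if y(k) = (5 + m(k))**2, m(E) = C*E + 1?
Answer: -166167303517/29729 ≈ -5.5894e+6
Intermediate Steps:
m(E) = 1 + 5*E (m(E) = 5*E + 1 = 1 + 5*E)
y(k) = (6 + 5*k)**2 (y(k) = (5 + (1 + 5*k))**2 = (6 + 5*k)**2)
H = -7/4428 (H = 7/(-4428) = 7*(-1/4428) = -7/4428 ≈ -0.0015808)
437/n + y(-20)/H = 437/4247 + (6 + 5*(-20))**2/(-7/4428) = 437*(1/4247) + (6 - 100)**2*(-4428/7) = 437/4247 + (-94)**2*(-4428/7) = 437/4247 + 8836*(-4428/7) = 437/4247 - 39125808/7 = -166167303517/29729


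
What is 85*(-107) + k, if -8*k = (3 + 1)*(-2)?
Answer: -9094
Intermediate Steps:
k = 1 (k = -(3 + 1)*(-2)/8 = -(-2)/2 = -⅛*(-8) = 1)
85*(-107) + k = 85*(-107) + 1 = -9095 + 1 = -9094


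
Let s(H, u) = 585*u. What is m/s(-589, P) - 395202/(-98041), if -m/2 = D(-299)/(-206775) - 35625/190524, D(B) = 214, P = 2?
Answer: 233556919839789409/57935760441061500 ≈ 4.0313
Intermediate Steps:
m = 2469043837/6565933350 (m = -2*(214/(-206775) - 35625/190524) = -2*(214*(-1/206775) - 35625*1/190524) = -2*(-214/206775 - 11875/63508) = -2*(-2469043837/13131866700) = 2469043837/6565933350 ≈ 0.37604)
m/s(-589, P) - 395202/(-98041) = 2469043837/(6565933350*((585*2))) - 395202/(-98041) = (2469043837/6565933350)/1170 - 395202*(-1/98041) = (2469043837/6565933350)*(1/1170) + 395202/98041 = 189926449/590934001500 + 395202/98041 = 233556919839789409/57935760441061500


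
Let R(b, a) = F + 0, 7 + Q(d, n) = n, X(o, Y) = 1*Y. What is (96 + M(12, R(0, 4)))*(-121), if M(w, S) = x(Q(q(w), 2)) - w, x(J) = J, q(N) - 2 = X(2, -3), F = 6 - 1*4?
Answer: -9559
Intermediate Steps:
X(o, Y) = Y
F = 2 (F = 6 - 4 = 2)
q(N) = -1 (q(N) = 2 - 3 = -1)
Q(d, n) = -7 + n
R(b, a) = 2 (R(b, a) = 2 + 0 = 2)
M(w, S) = -5 - w (M(w, S) = (-7 + 2) - w = -5 - w)
(96 + M(12, R(0, 4)))*(-121) = (96 + (-5 - 1*12))*(-121) = (96 + (-5 - 12))*(-121) = (96 - 17)*(-121) = 79*(-121) = -9559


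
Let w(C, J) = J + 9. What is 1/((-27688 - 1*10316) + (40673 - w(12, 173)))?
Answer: 1/2487 ≈ 0.00040209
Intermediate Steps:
w(C, J) = 9 + J
1/((-27688 - 1*10316) + (40673 - w(12, 173))) = 1/((-27688 - 1*10316) + (40673 - (9 + 173))) = 1/((-27688 - 10316) + (40673 - 1*182)) = 1/(-38004 + (40673 - 182)) = 1/(-38004 + 40491) = 1/2487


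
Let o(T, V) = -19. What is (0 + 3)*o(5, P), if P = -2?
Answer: -57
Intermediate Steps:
(0 + 3)*o(5, P) = (0 + 3)*(-19) = 3*(-19) = -57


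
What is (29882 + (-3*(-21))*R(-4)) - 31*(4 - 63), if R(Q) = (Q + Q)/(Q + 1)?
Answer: 31879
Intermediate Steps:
R(Q) = 2*Q/(1 + Q) (R(Q) = (2*Q)/(1 + Q) = 2*Q/(1 + Q))
(29882 + (-3*(-21))*R(-4)) - 31*(4 - 63) = (29882 + (-3*(-21))*(2*(-4)/(1 - 4))) - 31*(4 - 63) = (29882 + 63*(2*(-4)/(-3))) - 31*(-59) = (29882 + 63*(2*(-4)*(-1/3))) + 1829 = (29882 + 63*(8/3)) + 1829 = (29882 + 168) + 1829 = 30050 + 1829 = 31879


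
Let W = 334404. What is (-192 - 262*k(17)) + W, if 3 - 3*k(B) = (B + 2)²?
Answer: 1096432/3 ≈ 3.6548e+5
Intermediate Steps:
k(B) = 1 - (2 + B)²/3 (k(B) = 1 - (B + 2)²/3 = 1 - (2 + B)²/3)
(-192 - 262*k(17)) + W = (-192 - 262*(1 - (2 + 17)²/3)) + 334404 = (-192 - 262*(1 - ⅓*19²)) + 334404 = (-192 - 262*(1 - ⅓*361)) + 334404 = (-192 - 262*(1 - 361/3)) + 334404 = (-192 - 262*(-358/3)) + 334404 = (-192 + 93796/3) + 334404 = 93220/3 + 334404 = 1096432/3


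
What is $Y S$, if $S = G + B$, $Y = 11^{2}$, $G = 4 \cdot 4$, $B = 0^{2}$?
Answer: $1936$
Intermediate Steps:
$B = 0$
$G = 16$
$Y = 121$
$S = 16$ ($S = 16 + 0 = 16$)
$Y S = 121 \cdot 16 = 1936$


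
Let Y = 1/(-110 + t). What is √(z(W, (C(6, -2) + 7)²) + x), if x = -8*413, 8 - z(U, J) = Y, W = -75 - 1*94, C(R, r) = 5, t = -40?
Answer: I*√2966394/30 ≈ 57.411*I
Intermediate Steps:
Y = -1/150 (Y = 1/(-110 - 40) = 1/(-150) = -1/150 ≈ -0.0066667)
W = -169 (W = -75 - 94 = -169)
z(U, J) = 1201/150 (z(U, J) = 8 - 1*(-1/150) = 8 + 1/150 = 1201/150)
x = -3304
√(z(W, (C(6, -2) + 7)²) + x) = √(1201/150 - 3304) = √(-494399/150) = I*√2966394/30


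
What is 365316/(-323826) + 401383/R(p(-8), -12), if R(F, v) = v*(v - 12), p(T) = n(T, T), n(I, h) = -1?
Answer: 21645506725/15543648 ≈ 1392.6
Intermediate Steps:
p(T) = -1
R(F, v) = v*(-12 + v)
365316/(-323826) + 401383/R(p(-8), -12) = 365316/(-323826) + 401383/((-12*(-12 - 12))) = 365316*(-1/323826) + 401383/((-12*(-24))) = -60886/53971 + 401383/288 = 21645506725/15543648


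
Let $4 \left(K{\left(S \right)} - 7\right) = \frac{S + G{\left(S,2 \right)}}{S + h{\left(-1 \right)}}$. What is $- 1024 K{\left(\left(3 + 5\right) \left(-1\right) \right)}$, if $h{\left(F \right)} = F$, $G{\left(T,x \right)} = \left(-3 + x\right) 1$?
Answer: $-7424$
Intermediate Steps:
$G{\left(T,x \right)} = -3 + x$
$K{\left(S \right)} = \frac{29}{4}$ ($K{\left(S \right)} = 7 + \frac{\left(S + \left(-3 + 2\right)\right) \frac{1}{S - 1}}{4} = 7 + \frac{\left(S - 1\right) \frac{1}{-1 + S}}{4} = 7 + \frac{\left(-1 + S\right) \frac{1}{-1 + S}}{4} = 7 + \frac{1}{4} \cdot 1 = 7 + \frac{1}{4} = \frac{29}{4}$)
$- 1024 K{\left(\left(3 + 5\right) \left(-1\right) \right)} = \left(-1024\right) \frac{29}{4} = -7424$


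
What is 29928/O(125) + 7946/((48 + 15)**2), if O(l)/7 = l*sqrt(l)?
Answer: 7946/3969 + 29928*sqrt(5)/21875 ≈ 5.0613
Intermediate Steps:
O(l) = 7*l**(3/2) (O(l) = 7*(l*sqrt(l)) = 7*l**(3/2))
29928/O(125) + 7946/((48 + 15)**2) = 29928/((7*125**(3/2))) + 7946/((48 + 15)**2) = 29928/((7*(625*sqrt(5)))) + 7946/(63**2) = 29928/((4375*sqrt(5))) + 7946/3969 = 29928*(sqrt(5)/21875) + 7946*(1/3969) = 29928*sqrt(5)/21875 + 7946/3969 = 7946/3969 + 29928*sqrt(5)/21875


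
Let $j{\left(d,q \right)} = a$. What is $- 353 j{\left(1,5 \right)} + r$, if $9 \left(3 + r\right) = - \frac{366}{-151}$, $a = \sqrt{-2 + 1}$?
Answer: $- \frac{1237}{453} - 353 i \approx -2.7307 - 353.0 i$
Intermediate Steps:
$a = i$ ($a = \sqrt{-1} = i \approx 1.0 i$)
$j{\left(d,q \right)} = i$
$r = - \frac{1237}{453}$ ($r = -3 + \frac{\left(-366\right) \frac{1}{-151}}{9} = -3 + \frac{\left(-366\right) \left(- \frac{1}{151}\right)}{9} = -3 + \frac{1}{9} \cdot \frac{366}{151} = -3 + \frac{122}{453} = - \frac{1237}{453} \approx -2.7307$)
$- 353 j{\left(1,5 \right)} + r = - 353 i - \frac{1237}{453} = - \frac{1237}{453} - 353 i$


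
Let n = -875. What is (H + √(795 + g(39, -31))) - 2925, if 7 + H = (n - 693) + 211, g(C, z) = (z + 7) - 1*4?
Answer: -4289 + √767 ≈ -4261.3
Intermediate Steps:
g(C, z) = 3 + z (g(C, z) = (7 + z) - 4 = 3 + z)
H = -1364 (H = -7 + ((-875 - 693) + 211) = -7 + (-1568 + 211) = -7 - 1357 = -1364)
(H + √(795 + g(39, -31))) - 2925 = (-1364 + √(795 + (3 - 31))) - 2925 = (-1364 + √(795 - 28)) - 2925 = (-1364 + √767) - 2925 = -4289 + √767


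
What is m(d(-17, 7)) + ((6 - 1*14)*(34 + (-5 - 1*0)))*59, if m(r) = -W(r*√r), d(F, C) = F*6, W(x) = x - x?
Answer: -13688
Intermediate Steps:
W(x) = 0
d(F, C) = 6*F
m(r) = 0 (m(r) = -1*0 = 0)
m(d(-17, 7)) + ((6 - 1*14)*(34 + (-5 - 1*0)))*59 = 0 + ((6 - 1*14)*(34 + (-5 - 1*0)))*59 = 0 + ((6 - 14)*(34 + (-5 + 0)))*59 = 0 - 8*(34 - 5)*59 = 0 - 8*29*59 = 0 - 232*59 = 0 - 13688 = -13688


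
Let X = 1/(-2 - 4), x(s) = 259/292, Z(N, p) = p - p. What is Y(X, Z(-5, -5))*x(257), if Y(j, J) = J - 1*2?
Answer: -259/146 ≈ -1.7740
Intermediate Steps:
Z(N, p) = 0
x(s) = 259/292 (x(s) = 259*(1/292) = 259/292)
X = -1/6 (X = 1/(-6) = -1/6 ≈ -0.16667)
Y(j, J) = -2 + J (Y(j, J) = J - 2 = -2 + J)
Y(X, Z(-5, -5))*x(257) = (-2 + 0)*(259/292) = -2*259/292 = -259/146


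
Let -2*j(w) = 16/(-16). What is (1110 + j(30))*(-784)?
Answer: -870632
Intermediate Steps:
j(w) = ½ (j(w) = -8/(-16) = -8*(-1)/16 = -½*(-1) = ½)
(1110 + j(30))*(-784) = (1110 + ½)*(-784) = (2221/2)*(-784) = -870632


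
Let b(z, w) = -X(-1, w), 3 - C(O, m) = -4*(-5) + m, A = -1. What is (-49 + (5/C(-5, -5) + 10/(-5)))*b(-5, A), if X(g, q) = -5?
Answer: -3085/12 ≈ -257.08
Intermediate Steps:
C(O, m) = -17 - m (C(O, m) = 3 - (-4*(-5) + m) = 3 - (20 + m) = 3 + (-20 - m) = -17 - m)
b(z, w) = 5 (b(z, w) = -1*(-5) = 5)
(-49 + (5/C(-5, -5) + 10/(-5)))*b(-5, A) = (-49 + (5/(-17 - 1*(-5)) + 10/(-5)))*5 = (-49 + (5/(-17 + 5) + 10*(-1/5)))*5 = (-49 + (5/(-12) - 2))*5 = (-49 + (5*(-1/12) - 2))*5 = (-49 + (-5/12 - 2))*5 = (-49 - 29/12)*5 = -617/12*5 = -3085/12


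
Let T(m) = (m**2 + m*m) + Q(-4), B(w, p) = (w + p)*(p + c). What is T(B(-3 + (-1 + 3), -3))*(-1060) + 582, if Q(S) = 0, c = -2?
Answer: -847418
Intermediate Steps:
B(w, p) = (-2 + p)*(p + w) (B(w, p) = (w + p)*(p - 2) = (p + w)*(-2 + p) = (-2 + p)*(p + w))
T(m) = 2*m**2 (T(m) = (m**2 + m*m) + 0 = (m**2 + m**2) + 0 = 2*m**2 + 0 = 2*m**2)
T(B(-3 + (-1 + 3), -3))*(-1060) + 582 = (2*((-3)**2 - 2*(-3) - 2*(-3 + (-1 + 3)) - 3*(-3 + (-1 + 3)))**2)*(-1060) + 582 = (2*(9 + 6 - 2*(-3 + 2) - 3*(-3 + 2))**2)*(-1060) + 582 = (2*(9 + 6 - 2*(-1) - 3*(-1))**2)*(-1060) + 582 = (2*(9 + 6 + 2 + 3)**2)*(-1060) + 582 = (2*20**2)*(-1060) + 582 = (2*400)*(-1060) + 582 = 800*(-1060) + 582 = -848000 + 582 = -847418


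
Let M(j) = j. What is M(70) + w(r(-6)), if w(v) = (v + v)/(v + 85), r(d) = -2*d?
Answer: 6814/97 ≈ 70.247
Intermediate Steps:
w(v) = 2*v/(85 + v) (w(v) = (2*v)/(85 + v) = 2*v/(85 + v))
M(70) + w(r(-6)) = 70 + 2*(-2*(-6))/(85 - 2*(-6)) = 70 + 2*12/(85 + 12) = 70 + 2*12/97 = 70 + 2*12*(1/97) = 70 + 24/97 = 6814/97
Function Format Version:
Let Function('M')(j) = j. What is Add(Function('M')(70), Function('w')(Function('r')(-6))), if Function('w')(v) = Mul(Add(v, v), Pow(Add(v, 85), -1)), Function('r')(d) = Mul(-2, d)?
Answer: Rational(6814, 97) ≈ 70.247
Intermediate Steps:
Function('w')(v) = Mul(2, v, Pow(Add(85, v), -1)) (Function('w')(v) = Mul(Mul(2, v), Pow(Add(85, v), -1)) = Mul(2, v, Pow(Add(85, v), -1)))
Add(Function('M')(70), Function('w')(Function('r')(-6))) = Add(70, Mul(2, Mul(-2, -6), Pow(Add(85, Mul(-2, -6)), -1))) = Add(70, Mul(2, 12, Pow(Add(85, 12), -1))) = Add(70, Mul(2, 12, Pow(97, -1))) = Add(70, Mul(2, 12, Rational(1, 97))) = Add(70, Rational(24, 97)) = Rational(6814, 97)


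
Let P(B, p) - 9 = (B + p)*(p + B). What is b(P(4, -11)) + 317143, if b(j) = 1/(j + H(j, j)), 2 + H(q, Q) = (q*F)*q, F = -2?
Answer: 2115978095/6672 ≈ 3.1714e+5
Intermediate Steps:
P(B, p) = 9 + (B + p)² (P(B, p) = 9 + (B + p)*(p + B) = 9 + (B + p)*(B + p) = 9 + (B + p)²)
H(q, Q) = -2 - 2*q² (H(q, Q) = -2 + (q*(-2))*q = -2 + (-2*q)*q = -2 - 2*q²)
b(j) = 1/(-2 + j - 2*j²) (b(j) = 1/(j + (-2 - 2*j²)) = 1/(-2 + j - 2*j²))
b(P(4, -11)) + 317143 = -1/(2 - (9 + (4 - 11)²) + 2*(9 + (4 - 11)²)²) + 317143 = -1/(2 - (9 + (-7)²) + 2*(9 + (-7)²)²) + 317143 = -1/(2 - (9 + 49) + 2*(9 + 49)²) + 317143 = -1/(2 - 1*58 + 2*58²) + 317143 = -1/(2 - 58 + 2*3364) + 317143 = -1/(2 - 58 + 6728) + 317143 = -1/6672 + 317143 = 2115978095/6672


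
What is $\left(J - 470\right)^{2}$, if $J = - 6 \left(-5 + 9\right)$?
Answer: $244036$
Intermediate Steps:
$J = -24$ ($J = \left(-6\right) 4 = -24$)
$\left(J - 470\right)^{2} = \left(-24 - 470\right)^{2} = \left(-494\right)^{2} = 244036$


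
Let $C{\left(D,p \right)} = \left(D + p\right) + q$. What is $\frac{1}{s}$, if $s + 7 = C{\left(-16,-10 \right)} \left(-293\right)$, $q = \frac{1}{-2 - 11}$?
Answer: $\frac{13}{99236} \approx 0.000131$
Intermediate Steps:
$q = - \frac{1}{13}$ ($q = \frac{1}{-13} = - \frac{1}{13} \approx -0.076923$)
$C{\left(D,p \right)} = - \frac{1}{13} + D + p$ ($C{\left(D,p \right)} = \left(D + p\right) - \frac{1}{13} = - \frac{1}{13} + D + p$)
$s = \frac{99236}{13}$ ($s = -7 + \left(- \frac{1}{13} - 16 - 10\right) \left(-293\right) = -7 - - \frac{99327}{13} = -7 + \frac{99327}{13} = \frac{99236}{13} \approx 7633.5$)
$\frac{1}{s} = \frac{1}{\frac{99236}{13}} = \frac{13}{99236}$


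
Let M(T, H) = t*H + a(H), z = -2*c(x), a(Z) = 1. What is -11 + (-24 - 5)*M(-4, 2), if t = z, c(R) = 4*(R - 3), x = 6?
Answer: 1352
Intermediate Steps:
c(R) = -12 + 4*R (c(R) = 4*(-3 + R) = -12 + 4*R)
z = -24 (z = -2*(-12 + 4*6) = -2*(-12 + 24) = -2*12 = -24)
t = -24
M(T, H) = 1 - 24*H (M(T, H) = -24*H + 1 = 1 - 24*H)
-11 + (-24 - 5)*M(-4, 2) = -11 + (-24 - 5)*(1 - 24*2) = -11 - 29*(1 - 48) = -11 - 29*(-47) = -11 + 1363 = 1352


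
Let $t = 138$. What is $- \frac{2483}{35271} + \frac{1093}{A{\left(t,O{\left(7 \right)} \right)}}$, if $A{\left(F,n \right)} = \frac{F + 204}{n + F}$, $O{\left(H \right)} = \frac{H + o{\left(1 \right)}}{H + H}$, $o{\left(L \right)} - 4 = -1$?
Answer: $\frac{4158585979}{9382086} \approx 443.25$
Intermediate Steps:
$o{\left(L \right)} = 3$ ($o{\left(L \right)} = 4 - 1 = 3$)
$O{\left(H \right)} = \frac{3 + H}{2 H}$ ($O{\left(H \right)} = \frac{H + 3}{H + H} = \frac{3 + H}{2 H}$)
$A{\left(F,n \right)} = \frac{204 + F}{F + n}$
$- \frac{2483}{35271} + \frac{1093}{A{\left(t,O{\left(7 \right)} \right)}} = - \frac{2483}{35271} + \frac{1093}{\frac{1}{138 + \frac{3 + 7}{2 \cdot 7}} \left(204 + 138\right)} = \left(-2483\right) \frac{1}{35271} + \frac{1093}{\frac{1}{138 + \frac{1}{2} \cdot \frac{1}{7} \cdot 10} \cdot 342} = - \frac{2483}{35271} + \frac{1093}{\frac{1}{138 + \frac{5}{7}} \cdot 342} = - \frac{2483}{35271} + \frac{1093}{\frac{1}{\frac{971}{7}} \cdot 342} = - \frac{2483}{35271} + \frac{1093}{\frac{7}{971} \cdot 342} = - \frac{2483}{35271} + \frac{1093}{\frac{2394}{971}} = - \frac{2483}{35271} + 1093 \cdot \frac{971}{2394} = - \frac{2483}{35271} + \frac{1061303}{2394} = \frac{4158585979}{9382086}$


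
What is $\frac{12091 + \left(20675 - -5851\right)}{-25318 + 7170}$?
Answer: $- \frac{38617}{18148} \approx -2.1279$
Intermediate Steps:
$\frac{12091 + \left(20675 - -5851\right)}{-25318 + 7170} = \frac{12091 + \left(20675 + 5851\right)}{-18148} = \left(12091 + 26526\right) \left(- \frac{1}{18148}\right) = 38617 \left(- \frac{1}{18148}\right) = - \frac{38617}{18148}$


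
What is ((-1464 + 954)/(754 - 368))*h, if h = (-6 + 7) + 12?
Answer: -3315/193 ≈ -17.176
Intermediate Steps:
h = 13 (h = 1 + 12 = 13)
((-1464 + 954)/(754 - 368))*h = ((-1464 + 954)/(754 - 368))*13 = -510/386*13 = -510*1/386*13 = -255/193*13 = -3315/193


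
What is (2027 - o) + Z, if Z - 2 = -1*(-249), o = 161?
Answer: 2117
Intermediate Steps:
Z = 251 (Z = 2 - 1*(-249) = 2 + 249 = 251)
(2027 - o) + Z = (2027 - 1*161) + 251 = (2027 - 161) + 251 = 1866 + 251 = 2117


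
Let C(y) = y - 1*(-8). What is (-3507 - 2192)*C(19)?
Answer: -153873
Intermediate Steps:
C(y) = 8 + y (C(y) = y + 8 = 8 + y)
(-3507 - 2192)*C(19) = (-3507 - 2192)*(8 + 19) = -5699*27 = -153873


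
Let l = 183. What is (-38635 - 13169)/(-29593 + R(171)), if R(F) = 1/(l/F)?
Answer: 790011/451279 ≈ 1.7506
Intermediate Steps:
R(F) = F/183 (R(F) = 1/(183/F) = F/183)
(-38635 - 13169)/(-29593 + R(171)) = (-38635 - 13169)/(-29593 + (1/183)*171) = -51804/(-29593 + 57/61) = -51804/(-1805116/61) = -51804*(-61/1805116) = 790011/451279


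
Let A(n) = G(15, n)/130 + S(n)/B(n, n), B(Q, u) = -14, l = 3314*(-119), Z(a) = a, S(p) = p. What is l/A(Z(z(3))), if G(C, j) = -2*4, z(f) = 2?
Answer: 179436530/93 ≈ 1.9294e+6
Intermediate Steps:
l = -394366
G(C, j) = -8
A(n) = -4/65 - n/14 (A(n) = -8/130 + n/(-14) = -8*1/130 + n*(-1/14) = -4/65 - n/14)
l/A(Z(z(3))) = -394366/(-4/65 - 1/14*2) = -394366/(-4/65 - 1/7) = -394366/(-93/455) = -394366*(-455/93) = 179436530/93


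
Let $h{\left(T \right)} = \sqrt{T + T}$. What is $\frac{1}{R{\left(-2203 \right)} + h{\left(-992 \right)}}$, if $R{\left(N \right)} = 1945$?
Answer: $\frac{1945}{3785009} - \frac{8 i \sqrt{31}}{3785009} \approx 0.00051387 - 1.1768 \cdot 10^{-5} i$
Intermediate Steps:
$h{\left(T \right)} = \sqrt{2} \sqrt{T}$ ($h{\left(T \right)} = \sqrt{2 T} = \sqrt{2} \sqrt{T}$)
$\frac{1}{R{\left(-2203 \right)} + h{\left(-992 \right)}} = \frac{1}{1945 + \sqrt{2} \sqrt{-992}} = \frac{1}{1945 + \sqrt{2} \cdot 4 i \sqrt{62}} = \frac{1}{1945 + 8 i \sqrt{31}}$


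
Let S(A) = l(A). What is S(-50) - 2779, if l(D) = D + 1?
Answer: -2828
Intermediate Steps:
l(D) = 1 + D
S(A) = 1 + A
S(-50) - 2779 = (1 - 50) - 2779 = -49 - 2779 = -2828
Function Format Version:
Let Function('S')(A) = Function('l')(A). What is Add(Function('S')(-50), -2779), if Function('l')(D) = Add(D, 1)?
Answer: -2828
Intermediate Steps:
Function('l')(D) = Add(1, D)
Function('S')(A) = Add(1, A)
Add(Function('S')(-50), -2779) = Add(Add(1, -50), -2779) = Add(-49, -2779) = -2828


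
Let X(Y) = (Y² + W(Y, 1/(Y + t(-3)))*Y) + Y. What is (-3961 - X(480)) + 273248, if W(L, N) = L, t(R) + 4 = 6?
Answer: -191993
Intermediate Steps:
t(R) = 2 (t(R) = -4 + 6 = 2)
X(Y) = Y + 2*Y² (X(Y) = (Y² + Y*Y) + Y = (Y² + Y²) + Y = 2*Y² + Y = Y + 2*Y²)
(-3961 - X(480)) + 273248 = (-3961 - 480*(1 + 2*480)) + 273248 = (-3961 - 480*(1 + 960)) + 273248 = (-3961 - 480*961) + 273248 = (-3961 - 1*461280) + 273248 = (-3961 - 461280) + 273248 = -465241 + 273248 = -191993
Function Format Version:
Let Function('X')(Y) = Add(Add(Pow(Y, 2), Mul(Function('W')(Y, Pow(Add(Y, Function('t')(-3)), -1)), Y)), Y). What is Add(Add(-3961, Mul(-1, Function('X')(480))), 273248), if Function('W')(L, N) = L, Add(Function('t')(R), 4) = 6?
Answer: -191993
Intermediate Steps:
Function('t')(R) = 2 (Function('t')(R) = Add(-4, 6) = 2)
Function('X')(Y) = Add(Y, Mul(2, Pow(Y, 2))) (Function('X')(Y) = Add(Add(Pow(Y, 2), Mul(Y, Y)), Y) = Add(Add(Pow(Y, 2), Pow(Y, 2)), Y) = Add(Mul(2, Pow(Y, 2)), Y) = Add(Y, Mul(2, Pow(Y, 2))))
Add(Add(-3961, Mul(-1, Function('X')(480))), 273248) = Add(Add(-3961, Mul(-1, Mul(480, Add(1, Mul(2, 480))))), 273248) = Add(Add(-3961, Mul(-1, Mul(480, Add(1, 960)))), 273248) = Add(Add(-3961, Mul(-1, Mul(480, 961))), 273248) = Add(Add(-3961, Mul(-1, 461280)), 273248) = Add(Add(-3961, -461280), 273248) = Add(-465241, 273248) = -191993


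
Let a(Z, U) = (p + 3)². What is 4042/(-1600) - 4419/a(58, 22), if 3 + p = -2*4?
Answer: -114517/1600 ≈ -71.573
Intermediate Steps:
p = -11 (p = -3 - 2*4 = -3 - 8 = -11)
a(Z, U) = 64 (a(Z, U) = (-11 + 3)² = (-8)² = 64)
4042/(-1600) - 4419/a(58, 22) = 4042/(-1600) - 4419/64 = 4042*(-1/1600) - 4419*1/64 = -2021/800 - 4419/64 = -114517/1600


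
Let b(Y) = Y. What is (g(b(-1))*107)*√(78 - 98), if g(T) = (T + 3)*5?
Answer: 2140*I*√5 ≈ 4785.2*I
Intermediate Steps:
g(T) = 15 + 5*T (g(T) = (3 + T)*5 = 15 + 5*T)
(g(b(-1))*107)*√(78 - 98) = ((15 + 5*(-1))*107)*√(78 - 98) = ((15 - 5)*107)*√(-20) = (10*107)*(2*I*√5) = 1070*(2*I*√5) = 2140*I*√5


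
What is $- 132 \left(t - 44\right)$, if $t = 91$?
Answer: $-6204$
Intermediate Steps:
$- 132 \left(t - 44\right) = - 132 \left(91 - 44\right) = \left(-132\right) 47 = -6204$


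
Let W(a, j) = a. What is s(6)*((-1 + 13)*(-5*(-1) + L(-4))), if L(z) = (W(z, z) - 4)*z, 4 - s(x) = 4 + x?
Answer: -2664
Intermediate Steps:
s(x) = -x (s(x) = 4 - (4 + x) = 4 + (-4 - x) = -x)
L(z) = z*(-4 + z) (L(z) = (z - 4)*z = (-4 + z)*z = z*(-4 + z))
s(6)*((-1 + 13)*(-5*(-1) + L(-4))) = (-1*6)*((-1 + 13)*(-5*(-1) - 4*(-4 - 4))) = -72*(5 - 4*(-8)) = -72*(5 + 32) = -72*37 = -6*444 = -2664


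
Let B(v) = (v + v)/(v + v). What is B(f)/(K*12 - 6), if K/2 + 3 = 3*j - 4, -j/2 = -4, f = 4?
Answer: 1/402 ≈ 0.0024876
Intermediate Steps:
j = 8 (j = -2*(-4) = 8)
K = 34 (K = -6 + 2*(3*8 - 4) = -6 + 2*(24 - 4) = -6 + 2*20 = -6 + 40 = 34)
B(v) = 1 (B(v) = (2*v)/((2*v)) = (2*v)*(1/(2*v)) = 1)
B(f)/(K*12 - 6) = 1/(34*12 - 6) = 1/(408 - 6) = 1/402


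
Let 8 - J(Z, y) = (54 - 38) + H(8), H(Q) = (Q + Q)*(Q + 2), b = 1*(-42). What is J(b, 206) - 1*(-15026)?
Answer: 14858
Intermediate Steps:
b = -42
H(Q) = 2*Q*(2 + Q) (H(Q) = (2*Q)*(2 + Q) = 2*Q*(2 + Q))
J(Z, y) = -168 (J(Z, y) = 8 - ((54 - 38) + 2*8*(2 + 8)) = 8 - (16 + 2*8*10) = 8 - (16 + 160) = 8 - 1*176 = 8 - 176 = -168)
J(b, 206) - 1*(-15026) = -168 - 1*(-15026) = -168 + 15026 = 14858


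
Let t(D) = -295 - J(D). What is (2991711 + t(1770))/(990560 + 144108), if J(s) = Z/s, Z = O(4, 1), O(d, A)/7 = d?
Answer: 1323701573/502090590 ≈ 2.6364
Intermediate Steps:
O(d, A) = 7*d
Z = 28 (Z = 7*4 = 28)
J(s) = 28/s
t(D) = -295 - 28/D
(2991711 + t(1770))/(990560 + 144108) = (2991711 + (-295 - 28/1770))/(990560 + 144108) = (2991711 + (-295 - 28*1/1770))/1134668 = (2991711 + (-295 - 14/885))*(1/1134668) = (2991711 - 261089/885)*(1/1134668) = (2647403146/885)*(1/1134668) = 1323701573/502090590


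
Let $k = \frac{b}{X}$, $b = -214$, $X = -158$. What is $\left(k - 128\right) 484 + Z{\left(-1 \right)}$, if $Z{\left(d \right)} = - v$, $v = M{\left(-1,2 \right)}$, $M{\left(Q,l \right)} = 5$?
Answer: $- \frac{4842815}{79} \approx -61301.0$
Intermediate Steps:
$v = 5$
$Z{\left(d \right)} = -5$ ($Z{\left(d \right)} = \left(-1\right) 5 = -5$)
$k = \frac{107}{79}$ ($k = - \frac{214}{-158} = \left(-214\right) \left(- \frac{1}{158}\right) = \frac{107}{79} \approx 1.3544$)
$\left(k - 128\right) 484 + Z{\left(-1 \right)} = \left(\frac{107}{79} - 128\right) 484 - 5 = \left(- \frac{10005}{79}\right) 484 - 5 = - \frac{4842420}{79} - 5 = - \frac{4842815}{79}$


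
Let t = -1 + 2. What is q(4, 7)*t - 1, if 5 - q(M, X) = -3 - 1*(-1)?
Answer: 6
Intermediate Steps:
q(M, X) = 7 (q(M, X) = 5 - (-3 - 1*(-1)) = 5 - (-3 + 1) = 5 - 1*(-2) = 5 + 2 = 7)
t = 1
q(4, 7)*t - 1 = 7*1 - 1 = 7 - 1 = 6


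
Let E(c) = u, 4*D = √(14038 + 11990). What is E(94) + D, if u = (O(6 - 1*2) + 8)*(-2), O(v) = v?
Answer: -24 + 3*√723/2 ≈ 16.333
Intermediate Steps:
D = 3*√723/2 (D = √(14038 + 11990)/4 = √26028/4 = (6*√723)/4 = 3*√723/2 ≈ 40.333)
u = -24 (u = ((6 - 1*2) + 8)*(-2) = ((6 - 2) + 8)*(-2) = (4 + 8)*(-2) = 12*(-2) = -24)
E(c) = -24
E(94) + D = -24 + 3*√723/2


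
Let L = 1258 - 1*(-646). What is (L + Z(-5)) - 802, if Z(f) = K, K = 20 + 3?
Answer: 1125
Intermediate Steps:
K = 23
L = 1904 (L = 1258 + 646 = 1904)
Z(f) = 23
(L + Z(-5)) - 802 = (1904 + 23) - 802 = 1927 - 802 = 1125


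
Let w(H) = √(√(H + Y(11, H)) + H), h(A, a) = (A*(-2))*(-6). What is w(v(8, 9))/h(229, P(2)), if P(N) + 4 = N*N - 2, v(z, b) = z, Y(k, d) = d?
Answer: √3/1374 ≈ 0.0012606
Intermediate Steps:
P(N) = -6 + N² (P(N) = -4 + (N*N - 2) = -4 + (N² - 2) = -4 + (-2 + N²) = -6 + N²)
h(A, a) = 12*A (h(A, a) = -2*A*(-6) = 12*A)
w(H) = √(H + √2*√H) (w(H) = √(√(H + H) + H) = √(√(2*H) + H) = √(√2*√H + H) = √(H + √2*√H))
w(v(8, 9))/h(229, P(2)) = √(8 + √2*√8)/((12*229)) = √(8 + √2*(2*√2))/2748 = √(8 + 4)*(1/2748) = √12*(1/2748) = (2*√3)*(1/2748) = √3/1374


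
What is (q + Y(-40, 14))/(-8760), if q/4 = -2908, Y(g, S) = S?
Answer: 5809/4380 ≈ 1.3263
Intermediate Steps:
q = -11632 (q = 4*(-2908) = -11632)
(q + Y(-40, 14))/(-8760) = (-11632 + 14)/(-8760) = -11618*(-1/8760) = 5809/4380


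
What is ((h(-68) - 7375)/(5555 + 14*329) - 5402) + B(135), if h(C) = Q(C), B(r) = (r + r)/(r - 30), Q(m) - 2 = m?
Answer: -384097243/71127 ≈ -5400.2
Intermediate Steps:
Q(m) = 2 + m
B(r) = 2*r/(-30 + r) (B(r) = (2*r)/(-30 + r) = 2*r/(-30 + r))
h(C) = 2 + C
((h(-68) - 7375)/(5555 + 14*329) - 5402) + B(135) = (((2 - 68) - 7375)/(5555 + 14*329) - 5402) + 2*135/(-30 + 135) = ((-66 - 7375)/(5555 + 4606) - 5402) + 2*135/105 = (-7441/10161 - 5402) + 2*135*(1/105) = (-7441*1/10161 - 5402) + 18/7 = (-7441/10161 - 5402) + 18/7 = -54897163/10161 + 18/7 = -384097243/71127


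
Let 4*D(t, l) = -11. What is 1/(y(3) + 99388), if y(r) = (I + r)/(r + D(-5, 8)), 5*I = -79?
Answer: 5/496684 ≈ 1.0067e-5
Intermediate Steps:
I = -79/5 (I = (⅕)*(-79) = -79/5 ≈ -15.800)
D(t, l) = -11/4 (D(t, l) = (¼)*(-11) = -11/4)
y(r) = (-79/5 + r)/(-11/4 + r) (y(r) = (-79/5 + r)/(r - 11/4) = (-79/5 + r)/(-11/4 + r))
1/(y(3) + 99388) = 1/(4*(-79 + 5*3)/(5*(-11 + 4*3)) + 99388) = 1/(4*(-79 + 15)/(5*(-11 + 12)) + 99388) = 1/((⅘)*(-64)/1 + 99388) = 1/((⅘)*1*(-64) + 99388) = 1/(-256/5 + 99388) = 1/(496684/5) = 5/496684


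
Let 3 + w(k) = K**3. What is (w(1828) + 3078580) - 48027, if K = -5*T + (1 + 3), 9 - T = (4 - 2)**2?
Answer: 3021289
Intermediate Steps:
T = 5 (T = 9 - (4 - 2)**2 = 9 - 1*2**2 = 9 - 1*4 = 9 - 4 = 5)
K = -21 (K = -5*5 + (1 + 3) = -25 + 4 = -21)
w(k) = -9264 (w(k) = -3 + (-21)**3 = -3 - 9261 = -9264)
(w(1828) + 3078580) - 48027 = (-9264 + 3078580) - 48027 = 3069316 - 48027 = 3021289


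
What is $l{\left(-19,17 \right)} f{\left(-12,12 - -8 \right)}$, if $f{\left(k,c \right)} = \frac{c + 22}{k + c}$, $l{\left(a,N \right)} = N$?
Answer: $\frac{357}{4} \approx 89.25$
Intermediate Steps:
$f{\left(k,c \right)} = \frac{22 + c}{c + k}$
$l{\left(-19,17 \right)} f{\left(-12,12 - -8 \right)} = 17 \frac{22 + \left(12 - -8\right)}{\left(12 - -8\right) - 12} = 17 \frac{22 + \left(12 + 8\right)}{\left(12 + 8\right) - 12} = 17 \frac{22 + 20}{20 - 12} = 17 \cdot \frac{1}{8} \cdot 42 = 17 \cdot \frac{21}{4} = \frac{357}{4}$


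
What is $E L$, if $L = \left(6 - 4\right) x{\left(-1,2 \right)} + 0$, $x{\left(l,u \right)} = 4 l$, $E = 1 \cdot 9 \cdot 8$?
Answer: $-576$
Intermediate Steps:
$E = 72$ ($E = 9 \cdot 8 = 72$)
$L = -8$ ($L = \left(6 - 4\right) 4 \left(-1\right) + 0 = \left(6 - 4\right) \left(-4\right) + 0 = 2 \left(-4\right) + 0 = -8 + 0 = -8$)
$E L = 72 \left(-8\right) = -576$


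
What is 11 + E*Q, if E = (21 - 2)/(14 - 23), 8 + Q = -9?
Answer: 422/9 ≈ 46.889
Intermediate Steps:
Q = -17 (Q = -8 - 9 = -17)
E = -19/9 (E = 19/(-9) = 19*(-⅑) = -19/9 ≈ -2.1111)
11 + E*Q = 11 - 19/9*(-17) = 11 + 323/9 = 422/9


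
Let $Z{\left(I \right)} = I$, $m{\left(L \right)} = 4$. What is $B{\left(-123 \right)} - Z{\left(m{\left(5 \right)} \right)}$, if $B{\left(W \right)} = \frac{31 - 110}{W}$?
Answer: $- \frac{413}{123} \approx -3.3577$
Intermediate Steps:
$B{\left(W \right)} = - \frac{79}{W}$
$B{\left(-123 \right)} - Z{\left(m{\left(5 \right)} \right)} = - \frac{79}{-123} - 4 = \left(-79\right) \left(- \frac{1}{123}\right) - 4 = \frac{79}{123} - 4 = - \frac{413}{123}$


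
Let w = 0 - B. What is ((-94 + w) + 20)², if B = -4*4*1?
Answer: 3364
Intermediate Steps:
B = -16 (B = -16*1 = -16)
w = 16 (w = 0 - 1*(-16) = 0 + 16 = 16)
((-94 + w) + 20)² = ((-94 + 16) + 20)² = (-78 + 20)² = (-58)² = 3364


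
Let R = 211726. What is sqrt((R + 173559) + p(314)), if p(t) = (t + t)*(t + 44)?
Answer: sqrt(610109) ≈ 781.09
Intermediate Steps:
p(t) = 2*t*(44 + t) (p(t) = (2*t)*(44 + t) = 2*t*(44 + t))
sqrt((R + 173559) + p(314)) = sqrt((211726 + 173559) + 2*314*(44 + 314)) = sqrt(385285 + 2*314*358) = sqrt(385285 + 224824) = sqrt(610109)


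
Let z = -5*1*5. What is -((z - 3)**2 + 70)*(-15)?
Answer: 12810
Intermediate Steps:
z = -25 (z = -5*5 = -25)
-((z - 3)**2 + 70)*(-15) = -((-25 - 3)**2 + 70)*(-15) = -((-28)**2 + 70)*(-15) = -(784 + 70)*(-15) = -854*(-15) = -1*(-12810) = 12810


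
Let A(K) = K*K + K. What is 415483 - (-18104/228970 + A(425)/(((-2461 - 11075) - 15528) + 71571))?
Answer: 673963967200133/1622137965 ≈ 4.1548e+5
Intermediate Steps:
A(K) = K + K**2 (A(K) = K**2 + K = K + K**2)
415483 - (-18104/228970 + A(425)/(((-2461 - 11075) - 15528) + 71571)) = 415483 - (-18104/228970 + (425*(1 + 425))/(((-2461 - 11075) - 15528) + 71571)) = 415483 - (-18104*1/228970 + (425*426)/((-13536 - 15528) + 71571)) = 415483 - (-9052/114485 + 181050/(-29064 + 71571)) = 415483 - (-9052/114485 + 181050/42507) = 415483 - (-9052/114485 + 181050*(1/42507)) = 415483 - (-9052/114485 + 60350/14169) = 415483 - 1*6780911962/1622137965 = 415483 - 6780911962/1622137965 = 673963967200133/1622137965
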